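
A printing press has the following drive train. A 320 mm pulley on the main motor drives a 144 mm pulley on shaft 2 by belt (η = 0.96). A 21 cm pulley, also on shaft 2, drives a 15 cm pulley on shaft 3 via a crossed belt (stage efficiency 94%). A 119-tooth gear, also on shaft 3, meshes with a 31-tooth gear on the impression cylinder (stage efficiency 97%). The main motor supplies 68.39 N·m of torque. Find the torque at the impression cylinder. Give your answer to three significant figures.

Belt: ratio = 144/320 = 0.45; torque at shaft 2 = 68.39 × 0.45 × 0.96 = 29.544 N·m.
Belt: ratio = 15/21 = 0.71429; torque at shaft 3 = 29.544 × 0.71429 × 0.94 = 19.837 N·m.
Gear mesh: ratio = 31/119 = 0.2605; torque at the impression cylinder = 19.837 × 0.2605 × 0.97 = 5.0126 N·m.

5.01 N·m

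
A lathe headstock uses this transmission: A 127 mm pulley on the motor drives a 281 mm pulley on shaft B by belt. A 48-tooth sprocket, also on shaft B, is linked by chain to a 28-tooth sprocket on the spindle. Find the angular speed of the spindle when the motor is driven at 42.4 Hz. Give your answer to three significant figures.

Belt: ratio = 281/127 = 2.2126, so shaft B turns at 42.4 / 2.2126 = 19.163 Hz.
Chain: ratio = 28/48 = 0.58333, so the spindle turns at 19.163 / 0.58333 = 32.851 Hz.

32.9 Hz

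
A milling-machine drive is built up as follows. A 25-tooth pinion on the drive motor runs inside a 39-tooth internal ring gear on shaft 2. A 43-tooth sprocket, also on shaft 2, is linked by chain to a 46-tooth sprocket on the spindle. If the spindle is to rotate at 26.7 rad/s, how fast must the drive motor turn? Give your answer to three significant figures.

Overall ratio R = 1.56 × 1.0698 = 1.6688.
Required input speed = output speed × R = 26.7 × 1.6688 = 44.558 rad/s.

44.6 rad/s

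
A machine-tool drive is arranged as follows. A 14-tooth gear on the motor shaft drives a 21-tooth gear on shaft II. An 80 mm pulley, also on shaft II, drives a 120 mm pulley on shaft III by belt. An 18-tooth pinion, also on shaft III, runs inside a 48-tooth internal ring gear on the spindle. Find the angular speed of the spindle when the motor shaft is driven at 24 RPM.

gear mesh 21/14 = 1.5 → 24/1.5 = 16 RPM
belt 120/80 = 1.5 → 16/1.5 = 10.667 RPM
internal gear 48/18 = 2.6667 → 10.667/2.6667 = 4 RPM

4 RPM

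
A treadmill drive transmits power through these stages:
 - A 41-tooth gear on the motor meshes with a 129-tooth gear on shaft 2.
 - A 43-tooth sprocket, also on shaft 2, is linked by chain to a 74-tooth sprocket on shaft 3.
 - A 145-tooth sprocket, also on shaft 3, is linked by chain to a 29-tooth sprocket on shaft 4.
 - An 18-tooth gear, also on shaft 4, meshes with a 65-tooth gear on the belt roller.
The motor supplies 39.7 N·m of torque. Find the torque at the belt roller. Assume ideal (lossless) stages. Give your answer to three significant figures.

155 N·m

After the gear mesh (129/41): 39.7 × 3.1463 = 124.91 N·m
After the chain (74/43): 124.91 × 1.7209 = 214.96 N·m
After the chain (29/145): 214.96 × 0.2 = 42.992 N·m
After the gear mesh (65/18): 42.992 × 3.6111 = 155.25 N·m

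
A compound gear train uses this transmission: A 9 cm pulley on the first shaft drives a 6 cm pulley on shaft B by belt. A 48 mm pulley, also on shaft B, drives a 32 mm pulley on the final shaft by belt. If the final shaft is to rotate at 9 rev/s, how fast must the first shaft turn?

Overall ratio R = 0.66667 × 0.66667 = 0.44444.
Required input speed = output speed × R = 9 × 0.44444 = 4 rev/s.

4 rev/s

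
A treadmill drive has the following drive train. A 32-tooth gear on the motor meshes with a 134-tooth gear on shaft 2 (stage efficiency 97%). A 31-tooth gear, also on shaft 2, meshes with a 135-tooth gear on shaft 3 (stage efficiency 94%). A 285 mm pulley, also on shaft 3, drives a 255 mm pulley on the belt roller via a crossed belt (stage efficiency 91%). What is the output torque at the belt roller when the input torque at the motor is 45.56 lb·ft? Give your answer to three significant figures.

617 lb·ft

gear mesh 134/32 = 4.1875 → τ = 45.56·4.1875·0.97 = 185.06 lb·ft
gear mesh 135/31 = 4.3548 → τ = 185.06·4.3548·0.94 = 757.55 lb·ft
belt 255/285 = 0.89474 → τ = 757.55·0.89474·0.91 = 616.8 lb·ft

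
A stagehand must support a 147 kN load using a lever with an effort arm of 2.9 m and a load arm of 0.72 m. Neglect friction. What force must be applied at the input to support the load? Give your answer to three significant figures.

36.5 kN

Lever MA = effort arm / load arm = 2.9/0.72 = 4.0278.
Effort = load / MA = 147 / 4.0278 = 36.497 kN.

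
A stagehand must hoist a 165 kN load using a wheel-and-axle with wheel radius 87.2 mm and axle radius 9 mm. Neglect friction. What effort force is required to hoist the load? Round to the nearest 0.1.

17.0 kN

Wheel-and-axle MA = R/r = 87.2/9 = 9.6889.
Effort = load / MA = 165 / 9.6889 = 17.03 kN.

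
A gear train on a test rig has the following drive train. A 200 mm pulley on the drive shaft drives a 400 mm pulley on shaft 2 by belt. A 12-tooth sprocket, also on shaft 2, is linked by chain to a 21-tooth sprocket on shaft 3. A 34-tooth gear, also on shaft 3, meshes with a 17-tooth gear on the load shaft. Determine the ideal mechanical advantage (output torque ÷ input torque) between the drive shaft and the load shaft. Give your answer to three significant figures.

1.75

Each stage contributes driven/driver: belt 400/200 = 2, chain 21/12 = 1.75, gear mesh 17/34 = 0.5.
Overall: 2 × 1.75 × 0.5 = 1.75.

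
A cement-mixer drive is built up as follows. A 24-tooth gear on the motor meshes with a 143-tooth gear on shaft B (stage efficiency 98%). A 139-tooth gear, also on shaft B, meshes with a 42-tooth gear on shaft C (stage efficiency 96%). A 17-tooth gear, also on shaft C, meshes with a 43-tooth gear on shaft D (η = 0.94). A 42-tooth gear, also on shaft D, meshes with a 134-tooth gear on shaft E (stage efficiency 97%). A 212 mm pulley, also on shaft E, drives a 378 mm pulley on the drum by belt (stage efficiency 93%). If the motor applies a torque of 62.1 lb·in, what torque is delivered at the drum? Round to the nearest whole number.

1283 lb·in

After the gear mesh (143/24): 62.1 × 5.9583 × 0.98 = 362.61 lb·in
After the gear mesh (42/139): 362.61 × 0.30216 × 0.96 = 105.18 lb·in
After the gear mesh (43/17): 105.18 × 2.5294 × 0.94 = 250.09 lb·in
After the gear mesh (134/42): 250.09 × 3.1905 × 0.97 = 773.97 lb·in
After the belt (378/212): 773.97 × 1.783 × 0.93 = 1283.4 lb·in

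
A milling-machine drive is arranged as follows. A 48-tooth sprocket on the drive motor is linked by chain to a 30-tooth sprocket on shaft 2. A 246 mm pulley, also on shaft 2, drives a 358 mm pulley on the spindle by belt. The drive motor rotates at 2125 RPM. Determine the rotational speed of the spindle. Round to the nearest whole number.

2336 RPM

the drive motor → shaft 2 (chain, 30/48): 2125 ÷ 0.625 = 3400 RPM
shaft 2 → the spindle (belt, 358/246): 3400 ÷ 1.4553 = 2336.3 RPM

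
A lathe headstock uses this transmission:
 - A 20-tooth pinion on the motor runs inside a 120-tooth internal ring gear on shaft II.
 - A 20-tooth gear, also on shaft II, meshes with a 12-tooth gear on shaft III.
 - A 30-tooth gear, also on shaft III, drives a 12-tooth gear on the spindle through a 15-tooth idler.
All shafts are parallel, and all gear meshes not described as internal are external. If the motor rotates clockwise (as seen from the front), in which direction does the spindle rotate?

the motor → shaft II: internal mesh, same direction → CW.
shaft II → shaft III: external mesh, 1 reversal → CCW.
shaft III → the spindle: driver → idler → driven is 2 external meshes, 2 reversals → CCW.
3 reversals in total — an odd number — so the spindle turns opposite to the motor.

counterclockwise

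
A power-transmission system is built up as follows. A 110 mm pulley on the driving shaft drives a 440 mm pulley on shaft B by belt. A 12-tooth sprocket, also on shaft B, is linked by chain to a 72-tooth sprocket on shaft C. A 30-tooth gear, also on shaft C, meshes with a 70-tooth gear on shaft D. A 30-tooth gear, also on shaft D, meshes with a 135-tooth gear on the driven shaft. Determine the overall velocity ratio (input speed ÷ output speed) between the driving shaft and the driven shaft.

252

Each stage contributes driven/driver: belt 440/110 = 4, chain 72/12 = 6, gear mesh 70/30 = 2.3333, gear mesh 135/30 = 4.5.
Overall: 4 × 6 × 2.3333 × 4.5 = 252.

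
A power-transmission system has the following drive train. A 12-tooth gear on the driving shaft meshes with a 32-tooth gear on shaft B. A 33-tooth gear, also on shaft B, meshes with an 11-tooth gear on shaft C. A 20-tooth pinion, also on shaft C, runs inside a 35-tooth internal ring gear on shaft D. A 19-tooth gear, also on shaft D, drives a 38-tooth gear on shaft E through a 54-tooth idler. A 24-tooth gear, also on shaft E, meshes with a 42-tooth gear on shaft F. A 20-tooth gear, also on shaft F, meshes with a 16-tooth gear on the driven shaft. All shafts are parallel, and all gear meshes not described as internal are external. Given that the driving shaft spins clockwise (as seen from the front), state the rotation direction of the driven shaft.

clockwise

the driving shaft → shaft B: external mesh, 1 reversal → CCW.
shaft B → shaft C: external mesh, 1 reversal → CW.
shaft C → shaft D: internal mesh, same direction → CW.
shaft D → shaft E: driver → idler → driven is 2 external meshes, 2 reversals → CW.
shaft E → shaft F: external mesh, 1 reversal → CCW.
shaft F → the driven shaft: external mesh, 1 reversal → CW.
6 reversals in total — an even number — so the driven shaft turns the same way as the driving shaft.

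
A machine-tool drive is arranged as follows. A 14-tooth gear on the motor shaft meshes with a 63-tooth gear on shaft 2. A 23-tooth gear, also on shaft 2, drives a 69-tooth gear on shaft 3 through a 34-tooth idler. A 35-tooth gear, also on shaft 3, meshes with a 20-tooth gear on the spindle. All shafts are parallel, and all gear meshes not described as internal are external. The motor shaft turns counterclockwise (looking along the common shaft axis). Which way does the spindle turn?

counterclockwise

the motor shaft → shaft 2: external mesh, 1 reversal → CW.
shaft 2 → shaft 3: driver → idler → driven is 2 external meshes, 2 reversals → CW.
shaft 3 → the spindle: external mesh, 1 reversal → CCW.
4 reversals in total — an even number — so the spindle turns the same way as the motor shaft.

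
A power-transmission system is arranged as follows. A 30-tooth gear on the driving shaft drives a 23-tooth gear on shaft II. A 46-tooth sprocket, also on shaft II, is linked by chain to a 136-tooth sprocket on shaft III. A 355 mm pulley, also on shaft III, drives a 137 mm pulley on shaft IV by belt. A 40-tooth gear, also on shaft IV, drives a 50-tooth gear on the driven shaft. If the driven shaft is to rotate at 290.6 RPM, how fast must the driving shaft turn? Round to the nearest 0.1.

Overall ratio R = 0.76667 × 2.9565 × 0.38592 × 1.25 = 1.0934.
Required input speed = output speed × R = 290.6 × 1.0934 = 317.75 RPM.

317.7 RPM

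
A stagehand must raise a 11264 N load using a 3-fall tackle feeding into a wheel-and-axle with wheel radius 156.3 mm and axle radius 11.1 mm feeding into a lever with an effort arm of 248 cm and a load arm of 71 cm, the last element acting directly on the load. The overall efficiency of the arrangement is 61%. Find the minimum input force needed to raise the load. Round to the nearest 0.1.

Block-and-tackle MA = number of supporting rope parts = 3.
Wheel-and-axle MA = R/r = 156.3/11.1 = 14.081.
Lever MA = effort arm / load arm = 248/71 = 3.493.
Combined ideal MA = 3 × 14.081 × 3.493 = 147.55.
Actual MA = 147.55 × 0.61 = 90.008.
Effort = load / actual MA = 11264 / 90.008 = 125.14 N.

125.1 N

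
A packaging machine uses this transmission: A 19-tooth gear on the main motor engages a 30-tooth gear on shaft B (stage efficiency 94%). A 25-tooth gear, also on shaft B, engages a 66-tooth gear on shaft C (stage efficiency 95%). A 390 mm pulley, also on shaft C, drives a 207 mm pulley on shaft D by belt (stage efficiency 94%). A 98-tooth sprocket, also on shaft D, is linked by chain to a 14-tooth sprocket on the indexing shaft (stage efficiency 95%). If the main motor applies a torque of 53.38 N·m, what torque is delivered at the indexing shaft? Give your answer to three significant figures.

13.5 N·m

Gear mesh: ratio = 30/19 = 1.5789; torque at shaft B = 53.38 × 1.5789 × 0.94 = 79.227 N·m.
Gear mesh: ratio = 66/25 = 2.64; torque at shaft C = 79.227 × 2.64 × 0.95 = 198.7 N·m.
Belt: ratio = 207/390 = 0.53077; torque at shaft D = 198.7 × 0.53077 × 0.94 = 99.137 N·m.
Chain: ratio = 14/98 = 0.14286; torque at the indexing shaft = 99.137 × 0.14286 × 0.95 = 13.454 N·m.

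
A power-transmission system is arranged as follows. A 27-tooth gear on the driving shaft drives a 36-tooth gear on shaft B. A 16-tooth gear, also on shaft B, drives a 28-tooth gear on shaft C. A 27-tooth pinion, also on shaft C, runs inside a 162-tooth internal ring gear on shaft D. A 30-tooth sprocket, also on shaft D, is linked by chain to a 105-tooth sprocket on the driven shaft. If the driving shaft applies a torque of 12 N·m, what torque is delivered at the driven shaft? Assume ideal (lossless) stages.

gear mesh 36/27 = 1.3333 → τ = 12·1.3333 = 16 N·m
gear mesh 28/16 = 1.75 → τ = 16·1.75 = 28 N·m
internal gear 162/27 = 6 → τ = 28·6 = 168 N·m
chain 105/30 = 3.5 → τ = 168·3.5 = 588 N·m

588 N·m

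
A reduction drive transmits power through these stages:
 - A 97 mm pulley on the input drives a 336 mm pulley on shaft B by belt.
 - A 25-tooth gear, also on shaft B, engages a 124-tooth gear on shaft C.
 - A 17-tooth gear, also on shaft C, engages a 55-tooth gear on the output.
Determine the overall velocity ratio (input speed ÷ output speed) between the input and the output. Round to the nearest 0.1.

55.6

Each stage contributes driven/driver: belt 336/97 = 3.4639, gear mesh 124/25 = 4.96, gear mesh 55/17 = 3.2353.
Overall: 3.4639 × 4.96 × 3.2353 = 55.586.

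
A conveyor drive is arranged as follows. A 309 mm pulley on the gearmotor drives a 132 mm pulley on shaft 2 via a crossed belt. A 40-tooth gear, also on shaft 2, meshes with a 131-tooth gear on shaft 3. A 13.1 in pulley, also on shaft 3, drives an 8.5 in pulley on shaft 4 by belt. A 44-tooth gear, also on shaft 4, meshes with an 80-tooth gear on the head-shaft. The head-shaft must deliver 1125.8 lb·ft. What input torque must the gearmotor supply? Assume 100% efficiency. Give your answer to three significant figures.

682 lb·ft

Overall ratio R = 0.42718 × 3.275 × 0.64885 × 1.8182 = 1.6505.
Input torque = output torque / R = 1125.8 / 1.6505 = 682.1 lb·ft.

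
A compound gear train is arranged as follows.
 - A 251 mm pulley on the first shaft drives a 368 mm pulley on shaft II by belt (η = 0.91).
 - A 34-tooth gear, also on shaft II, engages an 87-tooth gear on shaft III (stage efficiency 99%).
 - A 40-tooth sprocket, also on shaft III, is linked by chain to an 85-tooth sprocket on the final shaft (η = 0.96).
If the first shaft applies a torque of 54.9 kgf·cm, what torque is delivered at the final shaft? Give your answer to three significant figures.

Belt: ratio = 368/251 = 1.4661; torque at shaft II = 54.9 × 1.4661 × 0.91 = 73.247 kgf·cm.
Gear mesh: ratio = 87/34 = 2.5588; torque at shaft III = 73.247 × 2.5588 × 0.99 = 185.55 kgf·cm.
Chain: ratio = 85/40 = 2.125; torque at the final shaft = 185.55 × 2.125 × 0.96 = 378.52 kgf·cm.

379 kgf·cm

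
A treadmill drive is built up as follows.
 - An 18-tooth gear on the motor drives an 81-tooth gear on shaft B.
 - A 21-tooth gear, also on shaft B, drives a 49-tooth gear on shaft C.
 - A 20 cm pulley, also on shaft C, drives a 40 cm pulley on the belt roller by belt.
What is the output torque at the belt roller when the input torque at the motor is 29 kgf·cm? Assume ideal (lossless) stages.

609 kgf·cm

gear mesh 81/18 = 4.5 → τ = 29·4.5 = 130.5 kgf·cm
gear mesh 49/21 = 2.3333 → τ = 130.5·2.3333 = 304.5 kgf·cm
belt 40/20 = 2 → τ = 304.5·2 = 609 kgf·cm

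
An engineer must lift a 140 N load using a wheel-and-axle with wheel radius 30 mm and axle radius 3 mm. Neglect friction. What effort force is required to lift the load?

14 N

Wheel-and-axle MA = R/r = 30/3 = 10.
Effort = load / MA = 140 / 10 = 14 N.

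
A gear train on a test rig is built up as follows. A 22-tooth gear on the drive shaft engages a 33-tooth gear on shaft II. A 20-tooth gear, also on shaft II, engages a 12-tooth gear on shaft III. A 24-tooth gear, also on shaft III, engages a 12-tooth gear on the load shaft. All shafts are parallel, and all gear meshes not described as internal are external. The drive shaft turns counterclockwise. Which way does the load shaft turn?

clockwise

the drive shaft → shaft II: external mesh, 1 reversal → CW.
shaft II → shaft III: external mesh, 1 reversal → CCW.
shaft III → the load shaft: external mesh, 1 reversal → CW.
3 reversals in total — an odd number — so the load shaft turns opposite to the drive shaft.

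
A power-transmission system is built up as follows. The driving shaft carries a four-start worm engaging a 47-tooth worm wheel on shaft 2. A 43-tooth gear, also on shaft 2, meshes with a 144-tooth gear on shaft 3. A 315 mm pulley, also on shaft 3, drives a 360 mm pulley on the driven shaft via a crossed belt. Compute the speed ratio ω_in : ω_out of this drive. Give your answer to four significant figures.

Each stage contributes driven/driver: worm 47/4 = 11.75, gear mesh 144/43 = 3.3488, belt 360/315 = 1.1429.
Overall: 11.75 × 3.3488 × 1.1429 = 44.97.

44.97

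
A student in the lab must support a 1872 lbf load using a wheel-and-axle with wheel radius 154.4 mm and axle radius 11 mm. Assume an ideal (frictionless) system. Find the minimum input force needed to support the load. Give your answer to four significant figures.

Wheel-and-axle MA = R/r = 154.4/11 = 14.036.
Effort = load / MA = 1872 / 14.036 = 133.37 lbf.

133.4 lbf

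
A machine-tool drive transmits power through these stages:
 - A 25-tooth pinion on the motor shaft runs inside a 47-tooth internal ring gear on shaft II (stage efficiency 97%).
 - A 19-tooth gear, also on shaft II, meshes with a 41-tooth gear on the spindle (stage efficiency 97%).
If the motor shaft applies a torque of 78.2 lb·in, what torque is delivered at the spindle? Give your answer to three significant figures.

298 lb·in

Internal gear: ratio = 47/25 = 1.88; torque at shaft II = 78.2 × 1.88 × 0.97 = 142.61 lb·in.
Gear mesh: ratio = 41/19 = 2.1579; torque at the spindle = 142.61 × 2.1579 × 0.97 = 298.5 lb·in.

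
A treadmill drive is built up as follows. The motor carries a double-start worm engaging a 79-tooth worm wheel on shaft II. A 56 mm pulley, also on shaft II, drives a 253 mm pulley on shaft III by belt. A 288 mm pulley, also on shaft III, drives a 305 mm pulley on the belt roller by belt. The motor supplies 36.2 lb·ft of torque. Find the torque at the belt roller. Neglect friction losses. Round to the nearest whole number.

6841 lb·ft

Worm: ratio = 79/2 = 39.5; torque at shaft II = 36.2 × 39.5 = 1429.9 lb·ft.
Belt: ratio = 253/56 = 4.5179; torque at shaft III = 1429.9 × 4.5179 = 6460.1 lb·ft.
Belt: ratio = 305/288 = 1.059; torque at the belt roller = 6460.1 × 1.059 = 6841.4 lb·ft.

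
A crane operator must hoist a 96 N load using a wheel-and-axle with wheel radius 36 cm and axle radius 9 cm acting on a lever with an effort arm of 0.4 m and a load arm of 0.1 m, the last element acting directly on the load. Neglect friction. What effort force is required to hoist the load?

Wheel-and-axle MA = R/r = 36/9 = 4.
Lever MA = effort arm / load arm = 0.4/0.1 = 4.
Combined ideal MA = 4 × 4 = 16.
Effort = load / MA = 96 / 16 = 6 N.

6 N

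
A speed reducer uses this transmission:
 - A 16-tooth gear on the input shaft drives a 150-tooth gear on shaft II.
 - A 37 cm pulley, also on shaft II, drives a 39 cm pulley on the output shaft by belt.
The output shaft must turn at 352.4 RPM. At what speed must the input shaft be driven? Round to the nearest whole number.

3482 RPM

Overall ratio R = 9.375 × 1.0541 = 9.8818.
Required input speed = output speed × R = 352.4 × 9.8818 = 3482.3 RPM.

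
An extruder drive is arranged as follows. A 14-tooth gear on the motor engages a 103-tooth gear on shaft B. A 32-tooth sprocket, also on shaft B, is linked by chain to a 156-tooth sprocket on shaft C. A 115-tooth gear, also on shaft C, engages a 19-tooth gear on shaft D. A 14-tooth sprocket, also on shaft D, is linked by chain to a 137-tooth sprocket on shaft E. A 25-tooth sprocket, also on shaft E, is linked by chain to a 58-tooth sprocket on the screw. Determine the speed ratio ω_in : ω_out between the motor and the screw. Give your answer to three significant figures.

135

Each stage contributes driven/driver: gear mesh 103/14 = 7.3571, chain 156/32 = 4.875, gear mesh 19/115 = 0.16522, chain 137/14 = 9.7857, chain 58/25 = 2.32.
Overall: 7.3571 × 4.875 × 0.16522 × 9.7857 × 2.32 = 134.53.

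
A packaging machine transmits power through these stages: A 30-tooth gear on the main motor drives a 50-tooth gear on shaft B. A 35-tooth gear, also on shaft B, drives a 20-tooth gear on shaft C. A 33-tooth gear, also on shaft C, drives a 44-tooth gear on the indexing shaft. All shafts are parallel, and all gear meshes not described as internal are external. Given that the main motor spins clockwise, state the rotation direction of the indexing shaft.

the main motor → shaft B: external mesh, 1 reversal → CCW.
shaft B → shaft C: external mesh, 1 reversal → CW.
shaft C → the indexing shaft: external mesh, 1 reversal → CCW.
3 reversals in total — an odd number — so the indexing shaft turns opposite to the main motor.

counterclockwise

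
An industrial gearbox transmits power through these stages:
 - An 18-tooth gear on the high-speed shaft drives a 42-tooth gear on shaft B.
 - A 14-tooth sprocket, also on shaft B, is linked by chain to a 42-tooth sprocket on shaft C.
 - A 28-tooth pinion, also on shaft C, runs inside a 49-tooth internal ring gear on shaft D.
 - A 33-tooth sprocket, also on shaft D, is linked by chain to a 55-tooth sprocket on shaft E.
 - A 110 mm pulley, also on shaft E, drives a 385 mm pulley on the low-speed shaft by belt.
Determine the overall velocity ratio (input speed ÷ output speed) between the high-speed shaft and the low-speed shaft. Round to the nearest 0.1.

71.5

Each stage contributes driven/driver: gear mesh 42/18 = 2.3333, chain 42/14 = 3, internal gear 49/28 = 1.75, chain 55/33 = 1.6667, belt 385/110 = 3.5.
Overall: 2.3333 × 3 × 1.75 × 1.6667 × 3.5 = 71.458.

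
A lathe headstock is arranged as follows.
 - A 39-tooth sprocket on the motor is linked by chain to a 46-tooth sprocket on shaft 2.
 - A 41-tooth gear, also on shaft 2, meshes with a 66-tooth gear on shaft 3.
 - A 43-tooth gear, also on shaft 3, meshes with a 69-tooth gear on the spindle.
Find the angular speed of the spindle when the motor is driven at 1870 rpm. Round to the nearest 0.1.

chain 46/39 = 1.1795 → 1870/1.1795 = 1585.4 rpm
gear mesh 66/41 = 1.6098 → 1585.4/1.6098 = 984.89 rpm
gear mesh 69/43 = 1.6047 → 984.89/1.6047 = 613.77 rpm

613.8 rpm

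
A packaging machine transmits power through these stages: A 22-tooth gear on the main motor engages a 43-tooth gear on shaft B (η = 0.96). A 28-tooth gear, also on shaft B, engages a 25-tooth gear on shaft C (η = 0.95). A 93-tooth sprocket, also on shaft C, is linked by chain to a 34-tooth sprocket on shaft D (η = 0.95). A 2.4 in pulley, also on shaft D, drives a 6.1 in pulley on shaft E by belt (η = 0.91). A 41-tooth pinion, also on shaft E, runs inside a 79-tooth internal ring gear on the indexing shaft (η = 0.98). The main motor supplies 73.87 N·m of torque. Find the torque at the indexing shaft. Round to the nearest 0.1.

After the gear mesh (43/22): 73.87 × 1.9545 × 0.96 = 138.61 N·m
After the gear mesh (25/28): 138.61 × 0.89286 × 0.95 = 117.57 N·m
After the chain (34/93): 117.57 × 0.36559 × 0.95 = 40.833 N·m
After the belt (6.1/2.4): 40.833 × 2.5417 × 0.91 = 94.443 N·m
After the internal gear (79/41): 94.443 × 1.9268 × 0.98 = 178.34 N·m

178.3 N·m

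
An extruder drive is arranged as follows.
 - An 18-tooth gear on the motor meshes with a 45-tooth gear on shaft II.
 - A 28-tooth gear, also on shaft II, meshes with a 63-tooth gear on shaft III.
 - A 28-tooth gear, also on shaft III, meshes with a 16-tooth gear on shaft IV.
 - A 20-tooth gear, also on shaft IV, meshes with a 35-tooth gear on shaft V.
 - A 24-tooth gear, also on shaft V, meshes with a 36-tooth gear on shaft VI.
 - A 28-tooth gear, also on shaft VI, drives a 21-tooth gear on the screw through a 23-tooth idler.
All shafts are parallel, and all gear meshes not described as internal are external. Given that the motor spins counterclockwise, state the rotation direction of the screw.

clockwise

the motor → shaft II: external mesh, 1 reversal → CW.
shaft II → shaft III: external mesh, 1 reversal → CCW.
shaft III → shaft IV: external mesh, 1 reversal → CW.
shaft IV → shaft V: external mesh, 1 reversal → CCW.
shaft V → shaft VI: external mesh, 1 reversal → CW.
shaft VI → the screw: driver → idler → driven is 2 external meshes, 2 reversals → CW.
7 reversals in total — an odd number — so the screw turns opposite to the motor.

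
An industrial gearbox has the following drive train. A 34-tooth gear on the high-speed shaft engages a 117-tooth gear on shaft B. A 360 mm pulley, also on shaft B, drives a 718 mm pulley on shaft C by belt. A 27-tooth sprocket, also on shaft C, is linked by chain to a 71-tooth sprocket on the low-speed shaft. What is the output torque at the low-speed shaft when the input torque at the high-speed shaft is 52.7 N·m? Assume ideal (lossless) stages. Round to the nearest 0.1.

gear mesh 117/34 = 3.4412 → τ = 52.7·3.4412 = 181.35 N·m
belt 718/360 = 1.9944 → τ = 181.35·1.9944 = 361.69 N·m
chain 71/27 = 2.6296 → τ = 361.69·2.6296 = 951.12 N·m

951.1 N·m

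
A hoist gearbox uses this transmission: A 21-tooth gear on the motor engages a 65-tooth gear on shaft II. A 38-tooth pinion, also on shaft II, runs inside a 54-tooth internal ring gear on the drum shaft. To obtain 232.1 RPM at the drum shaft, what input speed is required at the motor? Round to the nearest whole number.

1021 RPM

Overall ratio R = 3.0952 × 1.4211 = 4.3985.
Required input speed = output speed × R = 232.1 × 4.3985 = 1020.9 RPM.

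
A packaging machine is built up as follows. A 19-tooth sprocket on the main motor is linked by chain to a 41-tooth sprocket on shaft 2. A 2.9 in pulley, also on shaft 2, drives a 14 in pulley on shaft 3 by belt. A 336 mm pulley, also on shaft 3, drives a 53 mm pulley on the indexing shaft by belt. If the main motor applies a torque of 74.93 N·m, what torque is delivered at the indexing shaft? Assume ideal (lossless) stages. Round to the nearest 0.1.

After the chain (41/19): 74.93 × 2.1579 = 161.69 N·m
After the belt (14/2.9): 161.69 × 4.8276 = 780.58 N·m
After the belt (53/336): 780.58 × 0.15774 = 123.13 N·m

123.1 N·m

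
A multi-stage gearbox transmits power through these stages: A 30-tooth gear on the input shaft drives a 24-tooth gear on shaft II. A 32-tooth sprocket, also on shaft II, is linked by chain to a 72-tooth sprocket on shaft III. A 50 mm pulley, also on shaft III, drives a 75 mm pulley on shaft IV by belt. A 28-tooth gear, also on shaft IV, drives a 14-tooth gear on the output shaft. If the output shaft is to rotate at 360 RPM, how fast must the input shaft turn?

Overall ratio R = 0.8 × 2.25 × 1.5 × 0.5 = 1.35.
Required input speed = output speed × R = 360 × 1.35 = 486 RPM.

486 RPM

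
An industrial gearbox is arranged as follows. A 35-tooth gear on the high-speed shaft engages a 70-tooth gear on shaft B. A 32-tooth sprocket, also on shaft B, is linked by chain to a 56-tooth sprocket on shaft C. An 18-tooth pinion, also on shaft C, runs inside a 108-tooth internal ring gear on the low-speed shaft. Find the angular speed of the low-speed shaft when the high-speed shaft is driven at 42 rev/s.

2 rev/s

the high-speed shaft → shaft B (gear mesh, 70/35): 42 ÷ 2 = 21 rev/s
shaft B → shaft C (chain, 56/32): 21 ÷ 1.75 = 12 rev/s
shaft C → the low-speed shaft (internal gear, 108/18): 12 ÷ 6 = 2 rev/s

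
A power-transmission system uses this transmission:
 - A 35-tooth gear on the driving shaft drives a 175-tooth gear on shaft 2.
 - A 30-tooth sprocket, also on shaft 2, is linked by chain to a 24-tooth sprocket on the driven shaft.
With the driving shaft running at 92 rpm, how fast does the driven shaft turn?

Gear mesh: ratio = 175/35 = 5, so shaft 2 turns at 92 / 5 = 18.4 rpm.
Chain: ratio = 24/30 = 0.8, so the driven shaft turns at 18.4 / 0.8 = 23 rpm.

23 rpm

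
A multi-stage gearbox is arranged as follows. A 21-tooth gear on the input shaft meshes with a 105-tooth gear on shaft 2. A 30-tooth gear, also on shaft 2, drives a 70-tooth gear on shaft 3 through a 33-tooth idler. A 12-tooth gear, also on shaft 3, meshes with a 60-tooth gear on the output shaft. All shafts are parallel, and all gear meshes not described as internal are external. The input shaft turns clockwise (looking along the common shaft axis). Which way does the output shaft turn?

clockwise

the input shaft → shaft 2: external mesh, 1 reversal → CCW.
shaft 2 → shaft 3: driver → idler → driven is 2 external meshes, 2 reversals → CCW.
shaft 3 → the output shaft: external mesh, 1 reversal → CW.
4 reversals in total — an even number — so the output shaft turns the same way as the input shaft.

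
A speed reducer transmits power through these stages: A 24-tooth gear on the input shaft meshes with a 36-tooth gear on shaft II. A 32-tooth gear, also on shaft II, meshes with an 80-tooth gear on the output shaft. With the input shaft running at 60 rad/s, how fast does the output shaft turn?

16 rad/s

the input shaft → shaft II (gear mesh, 36/24): 60 ÷ 1.5 = 40 rad/s
shaft II → the output shaft (gear mesh, 80/32): 40 ÷ 2.5 = 16 rad/s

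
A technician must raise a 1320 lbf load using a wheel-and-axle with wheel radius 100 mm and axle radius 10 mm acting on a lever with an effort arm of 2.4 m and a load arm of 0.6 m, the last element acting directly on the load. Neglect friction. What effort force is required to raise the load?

33 lbf

Wheel-and-axle MA = R/r = 100/10 = 10.
Lever MA = effort arm / load arm = 2.4/0.6 = 4.
Combined ideal MA = 10 × 4 = 40.
Effort = load / MA = 1320 / 40 = 33 lbf.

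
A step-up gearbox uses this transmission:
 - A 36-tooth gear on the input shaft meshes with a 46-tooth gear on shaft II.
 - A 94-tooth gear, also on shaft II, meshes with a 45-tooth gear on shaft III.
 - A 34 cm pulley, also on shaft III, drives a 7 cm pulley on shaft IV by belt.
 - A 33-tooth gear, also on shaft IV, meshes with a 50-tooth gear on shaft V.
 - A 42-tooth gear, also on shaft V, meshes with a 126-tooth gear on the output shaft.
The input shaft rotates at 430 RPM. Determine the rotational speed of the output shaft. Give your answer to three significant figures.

751 RPM

the input shaft → shaft II (gear mesh, 46/36): 430 ÷ 1.2778 = 336.52 RPM
shaft II → shaft III (gear mesh, 45/94): 336.52 ÷ 0.47872 = 702.96 RPM
shaft III → shaft IV (belt, 7/34): 702.96 ÷ 0.20588 = 3414.4 RPM
shaft IV → shaft V (gear mesh, 50/33): 3414.4 ÷ 1.5152 = 2253.5 RPM
shaft V → the output shaft (gear mesh, 126/42): 2253.5 ÷ 3 = 751.16 RPM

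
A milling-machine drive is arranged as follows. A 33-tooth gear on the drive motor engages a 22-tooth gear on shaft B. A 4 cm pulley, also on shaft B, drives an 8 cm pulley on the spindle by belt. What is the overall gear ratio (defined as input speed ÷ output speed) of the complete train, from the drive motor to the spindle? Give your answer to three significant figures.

Each stage contributes driven/driver: gear mesh 22/33 = 0.66667, belt 8/4 = 2.
Overall: 0.66667 × 2 = 1.3333.

1.33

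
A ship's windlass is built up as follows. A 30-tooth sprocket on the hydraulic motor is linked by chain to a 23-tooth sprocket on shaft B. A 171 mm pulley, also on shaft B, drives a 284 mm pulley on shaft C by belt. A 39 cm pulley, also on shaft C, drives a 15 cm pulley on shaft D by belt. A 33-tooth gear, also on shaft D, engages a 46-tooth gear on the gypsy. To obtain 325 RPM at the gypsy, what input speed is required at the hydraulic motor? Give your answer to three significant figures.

Overall ratio R = 0.76667 × 1.6608 × 0.38462 × 1.3939 = 0.68265.
Required input speed = output speed × R = 325 × 0.68265 = 221.86 RPM.

222 RPM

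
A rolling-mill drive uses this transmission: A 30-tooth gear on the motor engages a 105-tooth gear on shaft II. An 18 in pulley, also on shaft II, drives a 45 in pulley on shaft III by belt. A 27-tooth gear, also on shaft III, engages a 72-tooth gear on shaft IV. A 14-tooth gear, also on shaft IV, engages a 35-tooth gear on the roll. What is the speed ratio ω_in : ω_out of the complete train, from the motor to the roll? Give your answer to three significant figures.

58.3

Each stage contributes driven/driver: gear mesh 105/30 = 3.5, belt 45/18 = 2.5, gear mesh 72/27 = 2.6667, gear mesh 35/14 = 2.5.
Overall: 3.5 × 2.5 × 2.6667 × 2.5 = 58.333.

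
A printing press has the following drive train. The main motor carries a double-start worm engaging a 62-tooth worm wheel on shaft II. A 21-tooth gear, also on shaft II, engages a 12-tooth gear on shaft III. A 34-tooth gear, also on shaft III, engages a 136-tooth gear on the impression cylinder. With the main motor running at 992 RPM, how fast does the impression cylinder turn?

14 RPM

the main motor → shaft II (worm, 62/2): 992 ÷ 31 = 32 RPM
shaft II → shaft III (gear mesh, 12/21): 32 ÷ 0.57143 = 56 RPM
shaft III → the impression cylinder (gear mesh, 136/34): 56 ÷ 4 = 14 RPM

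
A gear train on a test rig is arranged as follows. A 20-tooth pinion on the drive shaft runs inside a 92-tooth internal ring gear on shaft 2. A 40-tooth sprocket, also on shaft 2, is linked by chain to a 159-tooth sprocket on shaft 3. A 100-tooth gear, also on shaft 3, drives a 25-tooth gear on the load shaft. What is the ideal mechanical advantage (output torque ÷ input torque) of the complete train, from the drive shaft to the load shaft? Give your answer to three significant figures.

4.57

Each stage contributes driven/driver: internal gear 92/20 = 4.6, chain 159/40 = 3.975, gear mesh 25/100 = 0.25.
Overall: 4.6 × 3.975 × 0.25 = 4.5713.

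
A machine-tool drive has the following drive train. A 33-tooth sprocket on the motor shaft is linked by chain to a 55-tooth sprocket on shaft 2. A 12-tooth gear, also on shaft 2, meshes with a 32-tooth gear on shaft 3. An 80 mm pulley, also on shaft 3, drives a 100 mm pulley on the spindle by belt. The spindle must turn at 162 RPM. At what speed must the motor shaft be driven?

Overall ratio R = 1.6667 × 2.6667 × 1.25 = 5.5556.
Required input speed = output speed × R = 162 × 5.5556 = 900 RPM.

900 RPM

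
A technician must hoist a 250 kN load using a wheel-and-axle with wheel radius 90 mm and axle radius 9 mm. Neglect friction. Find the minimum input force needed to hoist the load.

Wheel-and-axle MA = R/r = 90/9 = 10.
Effort = load / MA = 250 / 10 = 25 kN.

25 kN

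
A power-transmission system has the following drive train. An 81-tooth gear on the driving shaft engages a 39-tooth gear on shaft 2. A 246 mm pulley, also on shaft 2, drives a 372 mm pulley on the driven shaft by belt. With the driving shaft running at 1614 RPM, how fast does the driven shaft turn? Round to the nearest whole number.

2217 RPM

gear mesh 39/81 = 0.48148 → 1614/0.48148 = 3352.2 RPM
belt 372/246 = 1.5122 → 3352.2/1.5122 = 2216.7 RPM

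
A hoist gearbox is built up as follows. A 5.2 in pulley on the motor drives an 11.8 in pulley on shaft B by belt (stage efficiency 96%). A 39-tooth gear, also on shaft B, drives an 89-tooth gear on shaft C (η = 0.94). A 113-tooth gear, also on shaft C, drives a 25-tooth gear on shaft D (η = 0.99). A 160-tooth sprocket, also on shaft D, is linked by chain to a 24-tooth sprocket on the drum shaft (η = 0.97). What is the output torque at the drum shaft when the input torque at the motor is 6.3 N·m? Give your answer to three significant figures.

0.938 N·m

Belt: ratio = 11.8/5.2 = 2.2692; torque at shaft B = 6.3 × 2.2692 × 0.96 = 13.724 N·m.
Gear mesh: ratio = 89/39 = 2.2821; torque at shaft C = 13.724 × 2.2821 × 0.94 = 29.44 N·m.
Gear mesh: ratio = 25/113 = 0.22124; torque at shaft D = 29.44 × 0.22124 × 0.99 = 6.4482 N·m.
Chain: ratio = 24/160 = 0.15; torque at the drum shaft = 6.4482 × 0.15 × 0.97 = 0.93822 N·m.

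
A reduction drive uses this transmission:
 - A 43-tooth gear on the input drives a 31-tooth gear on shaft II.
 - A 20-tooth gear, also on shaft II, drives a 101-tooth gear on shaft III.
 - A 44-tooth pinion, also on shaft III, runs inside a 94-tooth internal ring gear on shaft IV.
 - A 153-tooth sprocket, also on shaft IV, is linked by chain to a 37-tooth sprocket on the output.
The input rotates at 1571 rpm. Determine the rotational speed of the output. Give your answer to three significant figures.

gear mesh 31/43 = 0.72093 → 1571/0.72093 = 2179.1 rpm
gear mesh 101/20 = 5.05 → 2179.1/5.05 = 431.51 rpm
internal gear 94/44 = 2.1364 → 431.51/2.1364 = 201.98 rpm
chain 37/153 = 0.24183 → 201.98/0.24183 = 835.23 rpm

835 rpm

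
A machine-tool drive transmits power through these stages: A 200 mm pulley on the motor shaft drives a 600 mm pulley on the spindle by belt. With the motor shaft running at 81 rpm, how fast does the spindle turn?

27 rpm

belt 600/200 = 3 → 81/3 = 27 rpm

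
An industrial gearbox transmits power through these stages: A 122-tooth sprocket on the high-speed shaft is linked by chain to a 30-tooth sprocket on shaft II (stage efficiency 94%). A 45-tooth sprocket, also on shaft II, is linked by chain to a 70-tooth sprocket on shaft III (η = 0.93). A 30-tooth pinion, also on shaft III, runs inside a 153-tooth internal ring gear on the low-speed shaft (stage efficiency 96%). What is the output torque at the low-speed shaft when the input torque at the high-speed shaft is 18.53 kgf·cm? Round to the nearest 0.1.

30.3 kgf·cm

Chain: ratio = 30/122 = 0.2459; torque at shaft II = 18.53 × 0.2459 × 0.94 = 4.2832 kgf·cm.
Chain: ratio = 70/45 = 1.5556; torque at shaft III = 4.2832 × 1.5556 × 0.93 = 6.1963 kgf·cm.
Internal gear: ratio = 153/30 = 5.1; torque at the low-speed shaft = 6.1963 × 5.1 × 0.96 = 30.337 kgf·cm.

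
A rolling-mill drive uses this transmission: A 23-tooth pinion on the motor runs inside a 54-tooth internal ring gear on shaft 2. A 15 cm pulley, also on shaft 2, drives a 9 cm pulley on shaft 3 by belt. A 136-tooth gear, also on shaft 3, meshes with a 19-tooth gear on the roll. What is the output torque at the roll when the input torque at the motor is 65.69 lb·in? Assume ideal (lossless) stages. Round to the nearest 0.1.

internal gear 54/23 = 2.3478 → τ = 65.69·2.3478 = 154.23 lb·in
belt 9/15 = 0.6 → τ = 154.23·0.6 = 92.537 lb·in
gear mesh 19/136 = 0.13971 → τ = 92.537·0.13971 = 12.928 lb·in

12.9 lb·in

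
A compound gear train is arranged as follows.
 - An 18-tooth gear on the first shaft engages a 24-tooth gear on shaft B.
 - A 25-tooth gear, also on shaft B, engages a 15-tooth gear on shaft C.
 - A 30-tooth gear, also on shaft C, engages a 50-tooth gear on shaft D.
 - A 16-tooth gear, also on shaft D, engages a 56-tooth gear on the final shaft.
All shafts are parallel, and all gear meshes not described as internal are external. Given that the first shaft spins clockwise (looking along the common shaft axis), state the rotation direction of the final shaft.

the first shaft → shaft B: external mesh, 1 reversal → CCW.
shaft B → shaft C: external mesh, 1 reversal → CW.
shaft C → shaft D: external mesh, 1 reversal → CCW.
shaft D → the final shaft: external mesh, 1 reversal → CW.
4 reversals in total — an even number — so the final shaft turns the same way as the first shaft.

clockwise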